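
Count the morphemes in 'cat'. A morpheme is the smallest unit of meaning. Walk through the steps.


Decomposition: cat (free morpheme) = 1 morpheme(s)

1 morphemes


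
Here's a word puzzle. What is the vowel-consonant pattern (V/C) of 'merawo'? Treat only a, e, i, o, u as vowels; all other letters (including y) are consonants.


Letter mapping: m = C, e = V, r = C, a = V, w = C, o = V.

CVCVCV


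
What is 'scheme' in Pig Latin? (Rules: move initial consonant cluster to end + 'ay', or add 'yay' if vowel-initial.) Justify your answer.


'scheme': move consonant cluster 'sch' to end and add 'ay': 'emeschay'.

emeschay


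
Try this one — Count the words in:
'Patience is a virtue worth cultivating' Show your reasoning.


Split into words: Patience | is | a | virtue | worth | cultivating = 6 words.

6


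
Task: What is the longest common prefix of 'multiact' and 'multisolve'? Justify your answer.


Compare from the start: 5 characters match: 'multi'. Mismatch at position 6: 'a' vs 's'.

multi


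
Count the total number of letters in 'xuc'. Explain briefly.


Spell out 'xuc' and number each letter: x(1), u(2), c(3). Total: 3 letters.

3


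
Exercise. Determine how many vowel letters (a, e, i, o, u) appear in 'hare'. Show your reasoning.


Vowels in 'hare': a, e = 2 vowels.

2


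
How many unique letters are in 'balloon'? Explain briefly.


Unique letters in 'balloon': {a, b, l, n, o} = 5 distinct letters.

5


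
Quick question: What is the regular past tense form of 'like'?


Apply rule: Add -d (word ends in -e). 'like' becomes 'liked'.

liked


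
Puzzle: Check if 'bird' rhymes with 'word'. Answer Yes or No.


Rime (stressed vowel + following sounds) of 'bird': -ird = /ɜːrd/
Rime of 'word': -ord = /ɜːrd/
/ɜːrd/ and /ɜːrd/ are the same ending sound, so the words rhyme.

Yes


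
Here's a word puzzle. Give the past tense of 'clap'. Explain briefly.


Apply rule: Double final consonant and add -ed. 'clap' becomes 'clapped'.

clapped


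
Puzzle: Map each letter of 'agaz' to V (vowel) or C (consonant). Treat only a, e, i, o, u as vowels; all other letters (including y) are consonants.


Letter mapping: a = V, g = C, a = V, z = C.

VCVC


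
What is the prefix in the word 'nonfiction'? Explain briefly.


The word 'nonfiction' = 'non' (prefix) + 'fiction' (root). The prefix is 'non'.

non


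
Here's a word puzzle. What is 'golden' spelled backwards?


Reverse 'golden' character by character: 'nedlog'.

nedlog


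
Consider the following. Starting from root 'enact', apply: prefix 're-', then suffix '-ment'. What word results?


Step 1: Add prefix 're-' to 'enact' = 'reenact'
Step 2: Add suffix '-ment' to 'reenact' = 'reenactment'

reenactment


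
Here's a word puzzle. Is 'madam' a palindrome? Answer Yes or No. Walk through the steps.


Forward: 'madam'
Reversed: 'madam'
They are identical.

Yes


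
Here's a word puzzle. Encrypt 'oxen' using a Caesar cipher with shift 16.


Shift each letter by 16: o -> e, x -> n, e -> u, n -> d. Result: 'enud'.

enud


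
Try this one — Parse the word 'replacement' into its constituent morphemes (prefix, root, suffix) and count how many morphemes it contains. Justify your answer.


Step 1: Identify prefix: 're' (meaning: again)
Step 2: Identify root: 'place'
Step 3: Identify suffix(es): 'ment'
Decomposition: re- (prefix: again) + place (root) + -ment (suffix: action/result)
Total morphemes: 3

3 morphemes (re- (prefix: again) + place (root) + -ment (suffix: action/result))


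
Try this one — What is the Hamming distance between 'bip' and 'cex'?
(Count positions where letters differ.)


Alignment:
Position 1: 'b' vs 'c' = DIFFER
Position 2: 'i' vs 'e' = DIFFER
Position 3: 'p' vs 'x' = DIFFER
Total differences: 3

3


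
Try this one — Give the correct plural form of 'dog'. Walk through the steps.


Apply rule: Add -s. 'dog' becomes 'dogs'.

dogs


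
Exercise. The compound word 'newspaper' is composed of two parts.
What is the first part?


Split 'newspaper' into 'news' + 'paper'. The first part is 'news'.

news


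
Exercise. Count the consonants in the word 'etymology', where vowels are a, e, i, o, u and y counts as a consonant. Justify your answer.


Consonants in 'etymology': t, y, m, l, g, y = 6 consonants.

6


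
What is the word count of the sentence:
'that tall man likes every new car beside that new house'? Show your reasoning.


Split into words: that | tall | man | likes | every | new | car | beside | that | new | house = 11 words.

11


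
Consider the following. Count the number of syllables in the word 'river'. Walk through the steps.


Break 'river' into syllables: riv-er -> riv | er = 2 syllables

2 syllables


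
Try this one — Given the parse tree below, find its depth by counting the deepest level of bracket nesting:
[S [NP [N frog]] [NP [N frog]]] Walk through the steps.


Count bracket nesting levels:
'[' at pos 0: depth = 1
'[' at pos 3: depth = 2
'[' at pos 7: depth = 3
'[' at pos 17: depth = 2
'[' at pos 21: depth = 3
Maximum depth reached: 3

3


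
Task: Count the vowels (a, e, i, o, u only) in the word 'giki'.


Vowels in 'giki': i, i = 2 vowels.

2


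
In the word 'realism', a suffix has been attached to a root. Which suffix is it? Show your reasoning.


The word 'realism' = 'real' (root) + '-ism' (suffix). The suffix is '-ism'.

ism


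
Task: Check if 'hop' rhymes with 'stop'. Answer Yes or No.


Rime (stressed vowel + following sounds) of 'hop': -op = /ɒp/
Rime of 'stop': -op = /ɒp/
/ɒp/ and /ɒp/ are the same ending sound, so the words rhyme.

Yes


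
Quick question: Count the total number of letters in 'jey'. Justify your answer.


Spell out 'jey' and number each letter: j(1), e(2), y(3). Total: 3 letters.

3


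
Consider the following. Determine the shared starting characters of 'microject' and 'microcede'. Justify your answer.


Compare from the start: 5 characters match: 'micro'. Mismatch at position 6: 'j' vs 'c'.

micro


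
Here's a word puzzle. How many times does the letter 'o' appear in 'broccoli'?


Letter 'o' in 'broccoli': found at position(s) 3, 6 = 2 occurrence(s).

2


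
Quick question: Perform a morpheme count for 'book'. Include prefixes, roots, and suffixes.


Decomposition: book (free morpheme) = 1 morpheme(s)

1 morphemes


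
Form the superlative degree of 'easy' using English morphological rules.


Apply superlative formation (consonant + y: change y to i, add -est): 'easy' -> 'easiest'.

easiest


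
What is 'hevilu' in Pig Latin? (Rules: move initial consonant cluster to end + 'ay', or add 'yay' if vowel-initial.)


'hevilu': move consonant cluster 'h' to end and add 'ay': 'eviluhay'.

eviluhay


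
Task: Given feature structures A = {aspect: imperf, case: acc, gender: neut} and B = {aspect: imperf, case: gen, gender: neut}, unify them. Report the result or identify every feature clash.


Compare features:
aspect: A=imperf vs B=imperf -> unified: imperf
case: A=acc vs B=gen -> CLASH
gender: A=neut vs B=neut -> unified: neut
Clash detected on feature 'case' (acc vs gen); unification fails.

CLASH on 'case' (acc vs gen)


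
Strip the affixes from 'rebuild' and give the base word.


Remove prefix 're' from 'rebuild' to get root 'build'.

build


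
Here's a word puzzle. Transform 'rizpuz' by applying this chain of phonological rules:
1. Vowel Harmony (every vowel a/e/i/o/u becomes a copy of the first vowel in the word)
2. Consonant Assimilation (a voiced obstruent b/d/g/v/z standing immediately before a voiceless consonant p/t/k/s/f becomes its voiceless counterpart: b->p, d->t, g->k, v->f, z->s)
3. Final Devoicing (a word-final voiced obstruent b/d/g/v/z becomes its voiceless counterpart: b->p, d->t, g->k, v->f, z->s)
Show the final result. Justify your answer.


Starting form: 'rizpuz'
Rule 1: Vowel Harmony: all vowels become 'i' (matching first vowel). 'rizpuz' -> 'rizpiz'
Rule 2: Consonant Assimilation: voiced obstruent before voiceless consonant becomes voiceless ('zp' -> 'sp'). 'rizpiz' -> 'rispiz'
Rule 3: Final Devoicing: word-final voiced obstruent 'z' becomes voiceless 's'. 'rispiz' -> 'rispis'
Final form: 'rispis'

rispis


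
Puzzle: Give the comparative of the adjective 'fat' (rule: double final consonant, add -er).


Apply comparative formation (double final consonant, add -er): 'fat' -> 'fatter'.

fatter


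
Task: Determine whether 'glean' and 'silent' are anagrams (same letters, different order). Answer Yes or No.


Sorted letters of 'glean': 'aegln'
Sorted letters of 'silent': 'eilnst'
They do not match.

No


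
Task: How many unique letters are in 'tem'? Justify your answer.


Unique letters in 'tem': {e, m, t} = 3 distinct letters.

3


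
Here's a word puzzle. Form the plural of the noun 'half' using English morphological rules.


Apply rule: Change -f to -ves. 'half' becomes 'halves'.

halves


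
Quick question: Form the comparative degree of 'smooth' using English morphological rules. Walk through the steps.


Apply comparative formation (add -er): 'smooth' -> 'smoother'.

smoother


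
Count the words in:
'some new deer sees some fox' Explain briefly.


Split into words: some | new | deer | sees | some | fox = 6 words.

6


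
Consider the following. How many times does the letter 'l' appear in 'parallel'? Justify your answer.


Letter 'l' in 'parallel': found at position(s) 5, 6, 8 = 3 occurrence(s).

3


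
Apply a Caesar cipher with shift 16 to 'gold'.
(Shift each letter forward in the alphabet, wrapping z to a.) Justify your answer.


Shift each letter by 16: g -> w, o -> e, l -> b, d -> t. Result: 'webt'.

webt


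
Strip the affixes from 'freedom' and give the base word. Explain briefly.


Remove suffix '-dom' from 'freedom' to get root 'free'.

free


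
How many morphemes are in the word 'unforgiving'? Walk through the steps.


Decomposition: un- (prefix) + forgive (root) + -ing (suffix) = 3 morpheme(s)

3 morphemes


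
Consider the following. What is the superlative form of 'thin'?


Apply superlative formation (double final consonant, add -est): 'thin' -> 'thinnest'.

thinnest


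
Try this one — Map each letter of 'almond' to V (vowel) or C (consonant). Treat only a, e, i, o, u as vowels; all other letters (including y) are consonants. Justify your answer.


Letter mapping: a = V, l = C, m = C, o = V, n = C, d = C.

VCCVCC


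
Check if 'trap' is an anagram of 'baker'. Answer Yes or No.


Sorted letters of 'trap': 'aprt'
Sorted letters of 'baker': 'abekr'
They do not match.

No


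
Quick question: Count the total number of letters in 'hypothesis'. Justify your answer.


Spell out 'hypothesis' and number each letter: h(1), y(2), p(3), o(4), t(5), h(6), e(7), s(8), i(9), s(10). Total: 10 letters.

10


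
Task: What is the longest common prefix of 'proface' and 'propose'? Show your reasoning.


Compare from the start: 3 characters match: 'pro'. Mismatch at position 4: 'f' vs 'p'.

pro


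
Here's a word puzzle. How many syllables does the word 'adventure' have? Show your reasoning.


Break 'adventure' into syllables: ad-ven-ture -> ad | ven | ture = 3 syllables

3 syllables


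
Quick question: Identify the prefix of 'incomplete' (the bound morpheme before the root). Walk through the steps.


The word 'incomplete' = 'in' (prefix) + 'complete' (root). The prefix is 'in'.

in


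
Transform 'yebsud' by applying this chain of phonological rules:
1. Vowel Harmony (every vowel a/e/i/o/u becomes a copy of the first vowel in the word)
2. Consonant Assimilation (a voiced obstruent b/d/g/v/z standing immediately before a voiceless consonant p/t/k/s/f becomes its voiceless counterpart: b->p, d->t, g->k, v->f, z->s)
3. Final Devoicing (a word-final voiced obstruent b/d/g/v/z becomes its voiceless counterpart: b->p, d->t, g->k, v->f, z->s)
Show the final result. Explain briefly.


Starting form: 'yebsud'
Rule 1: Vowel Harmony: all vowels become 'e' (matching first vowel). 'yebsud' -> 'yebsed'
Rule 2: Consonant Assimilation: voiced obstruent before voiceless consonant becomes voiceless ('bs' -> 'ps'). 'yebsed' -> 'yepsed'
Rule 3: Final Devoicing: word-final voiced obstruent 'd' becomes voiceless 't'. 'yepsed' -> 'yepset'
Final form: 'yepset'

yepset


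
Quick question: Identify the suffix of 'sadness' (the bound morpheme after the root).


The word 'sadness' = 'sad' (root) + '-ness' (suffix). The suffix is '-ness'.

ness


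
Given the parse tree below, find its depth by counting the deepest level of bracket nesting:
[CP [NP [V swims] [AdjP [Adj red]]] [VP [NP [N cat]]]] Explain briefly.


Count bracket nesting levels:
'[' at pos 0: depth = 1
'[' at pos 4: depth = 2
'[' at pos 8: depth = 3
'[' at pos 18: depth = 3
'[' at pos 24: depth = 4
'[' at pos 36: depth = 2
'[' at pos 40: depth = 3
'[' at pos 44: depth = 4
Maximum depth reached: 4

4


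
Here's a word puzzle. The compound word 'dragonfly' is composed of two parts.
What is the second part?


Split 'dragonfly' into 'dragon' + 'fly'. The second part is 'fly'.

fly


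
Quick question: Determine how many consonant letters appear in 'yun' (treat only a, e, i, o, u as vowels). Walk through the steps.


Consonants in 'yun': y, n = 2 consonants.

2


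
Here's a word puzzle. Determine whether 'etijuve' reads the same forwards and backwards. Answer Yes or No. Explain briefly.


Forward: 'etijuve'
Reversed: 'evujite'
They differ.

No


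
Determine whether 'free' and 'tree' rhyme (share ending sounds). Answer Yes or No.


Rime (stressed vowel + following sounds) of 'free': -ee = /iː/
Rime of 'tree': -ee = /iː/
/iː/ and /iː/ are the same ending sound, so the words rhyme.

Yes


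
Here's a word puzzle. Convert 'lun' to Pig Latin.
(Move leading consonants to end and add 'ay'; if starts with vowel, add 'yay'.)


'lun': move consonant cluster 'l' to end and add 'ay': 'unlay'.

unlay


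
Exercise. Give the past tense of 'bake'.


Apply rule: Add -d (word ends in -e). 'bake' becomes 'baked'.

baked


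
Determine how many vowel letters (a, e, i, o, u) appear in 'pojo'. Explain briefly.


Vowels in 'pojo': o, o = 2 vowels.

2


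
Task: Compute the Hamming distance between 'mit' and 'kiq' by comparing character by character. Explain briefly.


Alignment:
Position 1: 'm' vs 'k' = DIFFER
Position 2: 'i' vs 'i' = match
Position 3: 't' vs 'q' = DIFFER
Total differences: 2

2


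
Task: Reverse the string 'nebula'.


Reverse 'nebula' character by character: 'aluben'.

aluben


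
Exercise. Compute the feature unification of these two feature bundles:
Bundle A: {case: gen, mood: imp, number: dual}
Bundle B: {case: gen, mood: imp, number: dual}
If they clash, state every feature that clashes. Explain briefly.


Compare features:
case: A=gen vs B=gen -> unified: gen
mood: A=imp vs B=imp -> unified: imp
number: A=dual vs B=dual -> unified: dual
No clashes found.

Unified: {case: gen, mood: imp, number: dual}


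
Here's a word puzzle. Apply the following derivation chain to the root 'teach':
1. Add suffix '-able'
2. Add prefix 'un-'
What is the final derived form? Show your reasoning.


Step 1: Add suffix '-able' to 'teach' = 'teachable'
Step 2: Add prefix 'un-' to 'teachable' = 'unteachable'

unteachable


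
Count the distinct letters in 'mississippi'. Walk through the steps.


Unique letters in 'mississippi': {i, m, p, s} = 4 distinct letters.

4


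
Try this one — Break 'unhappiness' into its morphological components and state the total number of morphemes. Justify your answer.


Step 1: Identify prefix: 'un' (meaning: not/reverse)
Step 2: Identify root: 'happy'
Step 3: Identify suffix(es): 'ness'
Decomposition: un- (prefix: not/reverse) + happy (root) + -ness (suffix: state of)
Total morphemes: 3

3 morphemes (un- (prefix: not/reverse) + happy (root) + -ness (suffix: state of))


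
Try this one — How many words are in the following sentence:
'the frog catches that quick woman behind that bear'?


Split into words: the | frog | catches | that | quick | woman | behind | that | bear = 9 words.

9


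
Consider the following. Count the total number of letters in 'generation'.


Spell out 'generation' and number each letter: g(1), e(2), n(3), e(4), r(5), a(6), t(7), i(8), o(9), n(10). Total: 10 letters.

10


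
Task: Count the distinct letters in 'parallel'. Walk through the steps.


Unique letters in 'parallel': {a, e, l, p, r} = 5 distinct letters.

5


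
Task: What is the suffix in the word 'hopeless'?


The word 'hopeless' = 'hope' (root) + '-less' (suffix). The suffix is '-less'.

less


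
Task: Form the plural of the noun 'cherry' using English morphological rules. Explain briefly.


Apply rule: Change -y to -ies (consonant + y). 'cherry' becomes 'cherries'.

cherries


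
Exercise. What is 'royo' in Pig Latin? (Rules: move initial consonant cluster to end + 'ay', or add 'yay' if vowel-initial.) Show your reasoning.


'royo': move consonant cluster 'r' to end and add 'ay': 'oyoray'.

oyoray


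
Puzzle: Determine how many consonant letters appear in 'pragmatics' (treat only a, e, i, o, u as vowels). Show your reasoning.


Consonants in 'pragmatics': p, r, g, m, t, c, s = 7 consonants.

7


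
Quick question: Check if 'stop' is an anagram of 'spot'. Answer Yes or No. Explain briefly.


Sorted letters of 'stop': 'opst'
Sorted letters of 'spot': 'opst'
They match.

Yes


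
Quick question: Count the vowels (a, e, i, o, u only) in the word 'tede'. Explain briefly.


Vowels in 'tede': e, e = 2 vowels.

2


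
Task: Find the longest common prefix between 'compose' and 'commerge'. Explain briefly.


Compare from the start: 3 characters match: 'com'. Mismatch at position 4: 'p' vs 'm'.

com


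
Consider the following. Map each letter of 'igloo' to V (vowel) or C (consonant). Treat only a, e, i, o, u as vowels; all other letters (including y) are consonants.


Letter mapping: i = V, g = C, l = C, o = V, o = V.

VCCVV


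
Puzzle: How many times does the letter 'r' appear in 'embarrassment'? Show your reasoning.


Letter 'r' in 'embarrassment': found at position(s) 5, 6 = 2 occurrence(s).

2


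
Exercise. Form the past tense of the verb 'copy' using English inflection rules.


Apply rule: Change -y to -ied. 'copy' becomes 'copied'.

copied


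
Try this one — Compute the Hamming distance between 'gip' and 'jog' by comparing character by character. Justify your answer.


Alignment:
Position 1: 'g' vs 'j' = DIFFER
Position 2: 'i' vs 'o' = DIFFER
Position 3: 'p' vs 'g' = DIFFER
Total differences: 3

3


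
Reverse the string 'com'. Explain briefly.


Reverse 'com' character by character: 'moc'.

moc


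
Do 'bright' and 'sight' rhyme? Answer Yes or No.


Rime (stressed vowel + following sounds) of 'bright': -ight = /aɪt/
Rime of 'sight': -ight = /aɪt/
/aɪt/ and /aɪt/ are the same ending sound, so the words rhyme.

Yes


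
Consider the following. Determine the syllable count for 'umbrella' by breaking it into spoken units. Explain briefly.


Break 'umbrella' into syllables: um-brel-la -> um | brel | la = 3 syllables

3 syllables


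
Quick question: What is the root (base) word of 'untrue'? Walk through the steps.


Remove prefix 'un' from 'untrue' to get root 'true'.

true


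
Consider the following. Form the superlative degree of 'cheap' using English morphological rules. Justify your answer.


Apply superlative formation (add -est): 'cheap' -> 'cheapest'.

cheapest


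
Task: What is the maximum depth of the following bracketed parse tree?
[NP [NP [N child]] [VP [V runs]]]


Count bracket nesting levels:
'[' at pos 0: depth = 1
'[' at pos 4: depth = 2
'[' at pos 8: depth = 3
'[' at pos 19: depth = 2
'[' at pos 23: depth = 3
Maximum depth reached: 3

3


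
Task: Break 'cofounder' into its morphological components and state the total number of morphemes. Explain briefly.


Step 1: Identify prefix: 'co' (meaning: together)
Step 2: Identify root: 'found'
Step 3: Identify suffix(es): 'er'
Decomposition: co- (prefix: together) + found (root) + -er (suffix: one who)
Total morphemes: 3

3 morphemes (co- (prefix: together) + found (root) + -er (suffix: one who))


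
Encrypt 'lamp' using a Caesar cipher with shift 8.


Shift each letter by 8: l -> t, a -> i, m -> u, p -> x. Result: 'tiux'.

tiux


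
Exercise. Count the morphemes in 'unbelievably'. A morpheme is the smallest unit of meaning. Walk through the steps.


Decomposition: un- (prefix) + believe (root) + -able (suffix) + -ly (suffix) = 4 morpheme(s)

4 morphemes


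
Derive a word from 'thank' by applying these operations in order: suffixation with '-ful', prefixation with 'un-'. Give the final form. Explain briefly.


Step 1: Add suffix '-ful' to 'thank' = 'thankful'
Step 2: Add prefix 'un-' to 'thankful' = 'unthankful'

unthankful


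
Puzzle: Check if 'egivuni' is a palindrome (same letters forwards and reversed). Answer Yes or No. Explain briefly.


Forward: 'egivuni'
Reversed: 'inuvige'
They differ.

No


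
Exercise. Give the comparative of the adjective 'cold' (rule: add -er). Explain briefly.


Apply comparative formation (add -er): 'cold' -> 'colder'.

colder


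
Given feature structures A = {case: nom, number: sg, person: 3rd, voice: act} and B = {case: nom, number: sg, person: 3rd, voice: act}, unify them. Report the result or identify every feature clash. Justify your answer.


Compare features:
case: A=nom vs B=nom -> unified: nom
number: A=sg vs B=sg -> unified: sg
person: A=3rd vs B=3rd -> unified: 3rd
voice: A=act vs B=act -> unified: act
No clashes found.

Unified: {case: nom, number: sg, person: 3rd, voice: act}


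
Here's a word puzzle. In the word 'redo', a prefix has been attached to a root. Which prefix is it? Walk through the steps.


The word 'redo' = 're' (prefix) + 'do' (root). The prefix is 're'.

re


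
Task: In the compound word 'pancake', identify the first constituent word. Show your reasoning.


Split 'pancake' into 'pan' + 'cake'. The first part is 'pan'.

pan


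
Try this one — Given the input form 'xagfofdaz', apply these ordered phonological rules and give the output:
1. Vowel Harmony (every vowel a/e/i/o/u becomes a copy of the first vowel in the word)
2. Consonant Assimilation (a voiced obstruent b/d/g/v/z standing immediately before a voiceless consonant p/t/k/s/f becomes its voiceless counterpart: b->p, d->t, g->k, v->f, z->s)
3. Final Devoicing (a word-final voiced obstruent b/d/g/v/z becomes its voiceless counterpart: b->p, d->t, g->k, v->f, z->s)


Starting form: 'xagfofdaz'
Rule 1: Vowel Harmony: all vowels become 'a' (matching first vowel). 'xagfofdaz' -> 'xagfafdaz'
Rule 2: Consonant Assimilation: voiced obstruent before voiceless consonant becomes voiceless ('gf' -> 'kf'). 'xagfafdaz' -> 'xakfafdaz'
Rule 3: Final Devoicing: word-final voiced obstruent 'z' becomes voiceless 's'. 'xakfafdaz' -> 'xakfafdas'
Final form: 'xakfafdas'

xakfafdas


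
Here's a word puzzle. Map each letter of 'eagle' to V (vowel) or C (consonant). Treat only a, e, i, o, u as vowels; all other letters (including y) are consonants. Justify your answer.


Letter mapping: e = V, a = V, g = C, l = C, e = V.

VVCCV


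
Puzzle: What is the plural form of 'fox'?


Apply rule: Add -es (sibilant/fricative ending). 'fox' becomes 'foxes'.

foxes


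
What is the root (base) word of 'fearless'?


Remove suffix '-less' from 'fearless' to get root 'fear'.

fear


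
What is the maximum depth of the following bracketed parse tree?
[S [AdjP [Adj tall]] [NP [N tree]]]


Count bracket nesting levels:
'[' at pos 0: depth = 1
'[' at pos 3: depth = 2
'[' at pos 9: depth = 3
'[' at pos 21: depth = 2
'[' at pos 25: depth = 3
Maximum depth reached: 3

3


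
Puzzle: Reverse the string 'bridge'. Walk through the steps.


Reverse 'bridge' character by character: 'egdirb'.

egdirb


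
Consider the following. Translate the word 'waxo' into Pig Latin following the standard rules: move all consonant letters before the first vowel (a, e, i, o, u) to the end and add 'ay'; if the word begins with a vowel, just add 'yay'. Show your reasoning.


'waxo': move consonant cluster 'w' to end and add 'ay': 'axoway'.

axoway


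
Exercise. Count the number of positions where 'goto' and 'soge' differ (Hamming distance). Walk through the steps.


Alignment:
Position 1: 'g' vs 's' = DIFFER
Position 2: 'o' vs 'o' = match
Position 3: 't' vs 'g' = DIFFER
Position 4: 'o' vs 'e' = DIFFER
Total differences: 3

3


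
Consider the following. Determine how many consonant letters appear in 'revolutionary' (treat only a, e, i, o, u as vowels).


Consonants in 'revolutionary': r, v, l, t, n, r, y = 7 consonants.

7


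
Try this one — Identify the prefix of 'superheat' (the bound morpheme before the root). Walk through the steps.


The word 'superheat' = 'super' (prefix) + 'heat' (root). The prefix is 'super'.

super


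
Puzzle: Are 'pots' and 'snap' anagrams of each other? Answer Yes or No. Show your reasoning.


Sorted letters of 'pots': 'opst'
Sorted letters of 'snap': 'anps'
They do not match.

No


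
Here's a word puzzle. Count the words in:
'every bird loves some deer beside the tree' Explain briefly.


Split into words: every | bird | loves | some | deer | beside | the | tree = 8 words.

8


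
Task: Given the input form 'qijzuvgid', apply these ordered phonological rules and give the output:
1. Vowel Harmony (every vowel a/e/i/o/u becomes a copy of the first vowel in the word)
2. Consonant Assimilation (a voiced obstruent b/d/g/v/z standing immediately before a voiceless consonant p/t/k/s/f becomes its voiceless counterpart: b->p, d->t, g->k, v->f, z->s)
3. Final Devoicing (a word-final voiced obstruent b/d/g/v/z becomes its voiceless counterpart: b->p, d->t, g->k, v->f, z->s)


Starting form: 'qijzuvgid'
Rule 1: Vowel Harmony: all vowels become 'i' (matching first vowel). 'qijzuvgid' -> 'qijzivgid'
Rule 2: Consonant Assimilation: no voiced obstruent (b/d/g/v/z) stands immediately before a voiceless consonant (p/t/k/s/f). No change.
Rule 3: Final Devoicing: word-final voiced obstruent 'd' becomes voiceless 't'. 'qijzivgid' -> 'qijzivgit'
Final form: 'qijzivgit'

qijzivgit


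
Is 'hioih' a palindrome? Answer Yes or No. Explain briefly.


Forward: 'hioih'
Reversed: 'hioih'
They are identical.

Yes


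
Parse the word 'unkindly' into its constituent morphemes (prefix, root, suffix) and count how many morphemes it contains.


Step 1: Identify prefix: 'un' (meaning: not/reverse)
Step 2: Identify root: 'kind'
Step 3: Identify suffix(es): 'ly'
Decomposition: un- (prefix: not/reverse) + kind (root) + -ly (suffix: in manner of)
Total morphemes: 3

3 morphemes (un- (prefix: not/reverse) + kind (root) + -ly (suffix: in manner of))


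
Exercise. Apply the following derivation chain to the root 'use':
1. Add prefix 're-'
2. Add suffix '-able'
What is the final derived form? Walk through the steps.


Step 1: Add prefix 're-' to 'use' = 'reuse'
Step 2: Add suffix '-able' to 'reuse' = 'reusable'

reusable


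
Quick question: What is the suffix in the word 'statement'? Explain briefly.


The word 'statement' = 'state' (root) + '-ment' (suffix). The suffix is '-ment'.

ment


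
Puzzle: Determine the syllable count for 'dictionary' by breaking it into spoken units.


Break 'dictionary' into syllables: dic-tion-ar-y -> dic | tion | ar | y = 4 syllables

4 syllables


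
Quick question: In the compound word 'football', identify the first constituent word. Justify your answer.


Split 'football' into 'foot' + 'ball'. The first part is 'foot'.

foot


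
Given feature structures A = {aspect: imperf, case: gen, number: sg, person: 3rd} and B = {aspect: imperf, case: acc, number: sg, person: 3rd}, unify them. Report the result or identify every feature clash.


Compare features:
aspect: A=imperf vs B=imperf -> unified: imperf
case: A=gen vs B=acc -> CLASH
number: A=sg vs B=sg -> unified: sg
person: A=3rd vs B=3rd -> unified: 3rd
Clash detected on feature 'case' (gen vs acc); unification fails.

CLASH on 'case' (gen vs acc)


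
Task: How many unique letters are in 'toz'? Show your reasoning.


Unique letters in 'toz': {o, t, z} = 3 distinct letters.

3


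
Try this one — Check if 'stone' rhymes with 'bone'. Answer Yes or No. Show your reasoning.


Rime (stressed vowel + following sounds) of 'stone': -one = /oʊn/
Rime of 'bone': -one = /oʊn/
/oʊn/ and /oʊn/ are the same ending sound, so the words rhyme.

Yes


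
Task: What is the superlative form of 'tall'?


Apply superlative formation (add -est): 'tall' -> 'tallest'.

tallest


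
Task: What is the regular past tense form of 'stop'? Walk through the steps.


Apply rule: Double final consonant and add -ed. 'stop' becomes 'stopped'.

stopped


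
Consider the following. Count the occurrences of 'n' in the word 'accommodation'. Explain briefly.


Letter 'n' in 'accommodation': found at position(s) 13 = 1 occurrence(s).

1


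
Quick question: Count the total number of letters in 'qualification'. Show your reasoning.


Spell out 'qualification' and number each letter: q(1), u(2), a(3), l(4), i(5), f(6), i(7), c(8), a(9), t(10), i(11), o(12), n(13). Total: 13 letters.

13


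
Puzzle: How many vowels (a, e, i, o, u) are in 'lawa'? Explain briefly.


Vowels in 'lawa': a, a = 2 vowels.

2


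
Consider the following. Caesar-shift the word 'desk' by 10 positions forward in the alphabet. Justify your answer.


Shift each letter by 10: d -> n, e -> o, s -> c, k -> u. Result: 'nocu'.

nocu


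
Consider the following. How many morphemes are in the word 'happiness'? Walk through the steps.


Decomposition: happy (root) + -ness (suffix) = 2 morpheme(s)

2 morphemes


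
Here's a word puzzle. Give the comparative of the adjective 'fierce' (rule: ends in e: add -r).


Apply comparative formation (ends in e: add -r): 'fierce' -> 'fiercer'.

fiercer


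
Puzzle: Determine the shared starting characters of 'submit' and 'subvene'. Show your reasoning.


Compare from the start: 3 characters match: 'sub'. Mismatch at position 4: 'm' vs 'v'.

sub


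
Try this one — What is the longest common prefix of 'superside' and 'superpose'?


Compare from the start: 5 characters match: 'super'. Mismatch at position 6: 's' vs 'p'.

super


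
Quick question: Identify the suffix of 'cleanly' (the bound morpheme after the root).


The word 'cleanly' = 'clean' (root) + '-ly' (suffix). The suffix is '-ly'.

ly


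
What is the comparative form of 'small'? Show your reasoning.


Apply comparative formation (add -er): 'small' -> 'smaller'.

smaller


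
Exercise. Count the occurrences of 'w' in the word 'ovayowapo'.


Letter 'w' in 'ovayowapo': found at position(s) 6 = 1 occurrence(s).

1


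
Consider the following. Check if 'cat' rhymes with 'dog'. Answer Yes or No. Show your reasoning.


Rime (stressed vowel + following sounds) of 'cat': -at = /æt/
Rime of 'dog': -og = /ɒg/
/æt/ and /ɒg/ are different ending sounds, so the words do not rhyme.

No


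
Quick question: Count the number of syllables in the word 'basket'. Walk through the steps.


Break 'basket' into syllables: bas-ket -> bas | ket = 2 syllables

2 syllables


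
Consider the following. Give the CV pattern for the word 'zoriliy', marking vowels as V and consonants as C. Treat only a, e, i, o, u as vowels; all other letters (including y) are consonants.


Letter mapping: z = C, o = V, r = C, i = V, l = C, i = V, y = C.

CVCVCVC


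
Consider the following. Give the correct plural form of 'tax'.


Apply rule: Add -es (sibilant/fricative ending). 'tax' becomes 'taxes'.

taxes


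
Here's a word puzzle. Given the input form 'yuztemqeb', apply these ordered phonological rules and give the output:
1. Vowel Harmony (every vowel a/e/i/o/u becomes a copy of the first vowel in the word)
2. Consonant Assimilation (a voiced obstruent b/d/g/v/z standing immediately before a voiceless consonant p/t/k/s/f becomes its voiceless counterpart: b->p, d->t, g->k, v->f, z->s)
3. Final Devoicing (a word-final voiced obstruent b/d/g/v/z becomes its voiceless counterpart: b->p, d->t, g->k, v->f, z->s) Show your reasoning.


Starting form: 'yuztemqeb'
Rule 1: Vowel Harmony: all vowels become 'u' (matching first vowel). 'yuztemqeb' -> 'yuztumqub'
Rule 2: Consonant Assimilation: voiced obstruent before voiceless consonant becomes voiceless ('zt' -> 'st'). 'yuztumqub' -> 'yustumqub'
Rule 3: Final Devoicing: word-final voiced obstruent 'b' becomes voiceless 'p'. 'yustumqub' -> 'yustumqup'
Final form: 'yustumqup'

yustumqup


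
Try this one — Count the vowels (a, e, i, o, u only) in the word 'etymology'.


Vowels in 'etymology': e, o, o = 3 vowels.

3


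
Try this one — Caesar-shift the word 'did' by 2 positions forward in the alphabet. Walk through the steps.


Shift each letter by 2: d -> f, i -> k, d -> f. Result: 'fkf'.

fkf


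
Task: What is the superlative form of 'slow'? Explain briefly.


Apply superlative formation (add -est): 'slow' -> 'slowest'.

slowest


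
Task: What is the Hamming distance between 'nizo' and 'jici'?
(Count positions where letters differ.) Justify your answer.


Alignment:
Position 1: 'n' vs 'j' = DIFFER
Position 2: 'i' vs 'i' = match
Position 3: 'z' vs 'c' = DIFFER
Position 4: 'o' vs 'i' = DIFFER
Total differences: 3

3


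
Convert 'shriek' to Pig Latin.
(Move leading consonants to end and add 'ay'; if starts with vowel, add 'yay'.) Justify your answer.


'shriek': move consonant cluster 'shr' to end and add 'ay': 'iekshray'.

iekshray


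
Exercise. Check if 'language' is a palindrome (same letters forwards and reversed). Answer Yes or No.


Forward: 'language'
Reversed: 'egaugnal'
They differ.

No


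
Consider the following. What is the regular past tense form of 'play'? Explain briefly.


Apply rule: Add -ed. 'play' becomes 'played'.

played


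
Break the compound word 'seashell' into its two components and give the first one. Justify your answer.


Split 'seashell' into 'sea' + 'shell'. The first part is 'sea'.

sea


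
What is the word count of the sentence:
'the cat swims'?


Split into words: the | cat | swims = 3 words.

3


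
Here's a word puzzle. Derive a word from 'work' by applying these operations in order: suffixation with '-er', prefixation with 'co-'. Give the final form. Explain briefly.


Step 1: Add suffix '-er' to 'work' = 'worker'
Step 2: Add prefix 'co-' to 'worker' = 'coworker'

coworker


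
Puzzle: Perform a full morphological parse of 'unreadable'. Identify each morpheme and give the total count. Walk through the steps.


Step 1: Identify prefix: 'un' (meaning: not/reverse)
Step 2: Identify root: 'read'
Step 3: Identify suffix(es): 'able'
Decomposition: un- (prefix: not/reverse) + read (root) + -able (suffix: capable of)
Total morphemes: 3

3 morphemes (un- (prefix: not/reverse) + read (root) + -able (suffix: capable of))


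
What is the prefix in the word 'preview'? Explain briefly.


The word 'preview' = 'pre' (prefix) + 'view' (root). The prefix is 'pre'.

pre


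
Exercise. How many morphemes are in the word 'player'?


Decomposition: play (root) + -er (suffix) = 2 morpheme(s)

2 morphemes


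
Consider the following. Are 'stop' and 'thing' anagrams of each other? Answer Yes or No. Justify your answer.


Sorted letters of 'stop': 'opst'
Sorted letters of 'thing': 'ghint'
They do not match.

No


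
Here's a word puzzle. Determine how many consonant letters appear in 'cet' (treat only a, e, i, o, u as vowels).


Consonants in 'cet': c, t = 2 consonants.

2


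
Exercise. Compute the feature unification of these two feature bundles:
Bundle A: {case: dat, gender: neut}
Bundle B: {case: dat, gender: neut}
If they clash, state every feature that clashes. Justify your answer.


Compare features:
case: A=dat vs B=dat -> unified: dat
gender: A=neut vs B=neut -> unified: neut
No clashes found.

Unified: {case: dat, gender: neut}


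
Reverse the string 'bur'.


Reverse 'bur' character by character: 'rub'.

rub


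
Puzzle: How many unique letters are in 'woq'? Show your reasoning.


Unique letters in 'woq': {o, q, w} = 3 distinct letters.

3


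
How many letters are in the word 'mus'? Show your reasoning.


Spell out 'mus' and number each letter: m(1), u(2), s(3). Total: 3 letters.

3


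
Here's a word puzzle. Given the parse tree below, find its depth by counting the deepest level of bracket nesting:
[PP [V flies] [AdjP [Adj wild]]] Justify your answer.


Count bracket nesting levels:
'[' at pos 0: depth = 1
'[' at pos 4: depth = 2
'[' at pos 14: depth = 2
'[' at pos 20: depth = 3
Maximum depth reached: 3

3


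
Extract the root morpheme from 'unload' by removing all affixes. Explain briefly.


Remove prefix 'un' from 'unload' to get root 'load'.

load


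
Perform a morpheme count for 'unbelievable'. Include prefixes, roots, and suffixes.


Decomposition: un- (prefix) + believe (root) + -able (suffix) = 3 morpheme(s)

3 morphemes


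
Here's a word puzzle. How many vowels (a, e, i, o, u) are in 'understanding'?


Vowels in 'understanding': u, e, a, i = 4 vowels.

4


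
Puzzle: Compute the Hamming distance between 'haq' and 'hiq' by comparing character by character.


Alignment:
Position 1: 'h' vs 'h' = match
Position 2: 'a' vs 'i' = DIFFER
Position 3: 'q' vs 'q' = match
Total differences: 1

1


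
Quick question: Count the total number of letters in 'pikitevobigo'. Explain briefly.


Spell out 'pikitevobigo' and number each letter: p(1), i(2), k(3), i(4), t(5), e(6), v(7), o(8), b(9), i(10), g(11), o(12). Total: 12 letters.

12


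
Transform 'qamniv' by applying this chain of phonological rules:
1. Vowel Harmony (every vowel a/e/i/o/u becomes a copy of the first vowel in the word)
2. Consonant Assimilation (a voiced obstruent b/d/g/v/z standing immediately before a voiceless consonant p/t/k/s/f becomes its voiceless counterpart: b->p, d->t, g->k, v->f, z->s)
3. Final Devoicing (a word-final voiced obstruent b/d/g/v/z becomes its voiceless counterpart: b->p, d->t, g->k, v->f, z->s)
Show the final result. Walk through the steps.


Starting form: 'qamniv'
Rule 1: Vowel Harmony: all vowels become 'a' (matching first vowel). 'qamniv' -> 'qamnav'
Rule 2: Consonant Assimilation: no voiced obstruent (b/d/g/v/z) stands immediately before a voiceless consonant (p/t/k/s/f). No change.
Rule 3: Final Devoicing: word-final voiced obstruent 'v' becomes voiceless 'f'. 'qamnav' -> 'qamnaf'
Final form: 'qamnaf'

qamnaf


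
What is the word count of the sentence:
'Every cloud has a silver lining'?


Split into words: Every | cloud | has | a | silver | lining = 6 words.

6


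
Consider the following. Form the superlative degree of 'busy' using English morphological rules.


Apply superlative formation (consonant + y: change y to i, add -est): 'busy' -> 'busiest'.

busiest


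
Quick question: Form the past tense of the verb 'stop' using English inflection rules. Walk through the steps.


Apply rule: Double final consonant and add -ed. 'stop' becomes 'stopped'.

stopped


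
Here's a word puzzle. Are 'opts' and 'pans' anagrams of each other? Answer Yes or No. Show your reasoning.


Sorted letters of 'opts': 'opst'
Sorted letters of 'pans': 'anps'
They do not match.

No
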